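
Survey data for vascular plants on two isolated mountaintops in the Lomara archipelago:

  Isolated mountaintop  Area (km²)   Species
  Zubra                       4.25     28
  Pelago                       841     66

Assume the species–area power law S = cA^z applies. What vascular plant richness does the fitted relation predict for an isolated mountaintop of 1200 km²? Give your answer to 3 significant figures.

z = ln(66/28) / ln(841/4.25) = 0.8575 / 5.2877 = 0.1622
c = 28 / 4.25^0.1622 = 28 / 1.264 = 22.14
S₃ = 22.14 × 1200^0.1622 = 22.14 × 3.157 ≈ 69.92

69.9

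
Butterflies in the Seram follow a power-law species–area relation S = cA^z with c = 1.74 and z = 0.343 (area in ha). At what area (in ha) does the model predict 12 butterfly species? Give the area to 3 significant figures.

12 = 1.74 × A^0.343  ⇒  A^0.343 = 12/1.74 = 6.897
ln A = ln(6.897) / 0.343 = 1.9310 / 0.343 = 5.6298
A = e^5.6298 ≈ 278.6 ha

279 ha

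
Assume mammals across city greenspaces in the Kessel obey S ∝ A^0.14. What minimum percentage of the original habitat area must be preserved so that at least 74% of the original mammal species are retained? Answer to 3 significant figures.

11.6%

Need (A_new/A_old)^0.14 = 0.74, so A_new/A_old = 0.74^(1/0.14) = 0.74^7.143
ln(A_new/A_old) = ln 0.74 / 0.14 = -0.3011 / 0.14 = -2.1508
A_new/A_old = e^-2.1508 ≈ 0.1164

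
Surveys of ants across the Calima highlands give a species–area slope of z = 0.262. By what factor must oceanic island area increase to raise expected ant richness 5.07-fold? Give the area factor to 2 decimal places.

(A₂/A₁)^0.262 = 5.07, so A₂/A₁ = 5.07^(1/0.262) = 5.07^3.817
ln(A₂/A₁) = ln 5.07 / 0.262 = 1.6233 / 0.262 = 6.1960
A₂/A₁ = e^6.1960 ≈ 490.8

490.76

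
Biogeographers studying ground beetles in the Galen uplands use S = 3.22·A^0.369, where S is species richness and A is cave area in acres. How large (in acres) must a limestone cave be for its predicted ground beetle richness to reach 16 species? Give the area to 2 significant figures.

16 = 3.22 × A^0.369  ⇒  A^0.369 = 16/3.22 = 4.969
ln A = ln(4.969) / 0.369 = 1.6032 / 0.369 = 4.3447
A = e^4.3447 ≈ 77.07 acres

77 acres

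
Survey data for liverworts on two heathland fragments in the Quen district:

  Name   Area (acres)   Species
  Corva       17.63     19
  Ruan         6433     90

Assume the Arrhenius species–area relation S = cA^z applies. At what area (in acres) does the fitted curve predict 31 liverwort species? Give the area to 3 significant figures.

z = ln(90/19) / ln(6433/17.63) = 1.5554 / 5.8996 = 0.2636
c = 19 / 17.63^0.2636 = 19 / 2.131 = 8.916
A = (31/8.916)^(1/0.2636) ⇒ ln A = ln(3.477)/0.2636 = 4.7265
A = e^4.7265 ≈ 112.9 acres

113 acres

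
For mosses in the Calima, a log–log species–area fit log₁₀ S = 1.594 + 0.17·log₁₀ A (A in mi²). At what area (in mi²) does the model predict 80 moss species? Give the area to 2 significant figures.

80 = 39.26 × A^0.17  ⇒  A^0.17 = 80/39.26 = 2.037
ln A = ln(2.037) / 0.17 = 0.7117 / 0.17 = 4.1865
A = e^4.1865 ≈ 65.79 mi²

66 mi²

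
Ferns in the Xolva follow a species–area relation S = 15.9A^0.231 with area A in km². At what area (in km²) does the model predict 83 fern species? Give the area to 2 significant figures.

1300 km²

83 = 15.9 × A^0.231  ⇒  A^0.231 = 83/15.9 = 5.22
ln A = ln(5.22) / 0.231 = 1.6525 / 0.231 = 7.1538
A = e^7.1538 ≈ 1279 km²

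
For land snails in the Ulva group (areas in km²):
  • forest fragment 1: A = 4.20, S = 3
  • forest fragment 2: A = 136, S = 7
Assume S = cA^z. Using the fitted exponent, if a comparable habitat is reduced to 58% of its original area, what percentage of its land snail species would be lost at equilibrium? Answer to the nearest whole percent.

z = ln(7/3) / ln(136/4.2) = 0.8473 / 3.4776 = 0.2436
S_new/S_old = (A_new/A_old)^z = 0.58^0.2436 = exp(0.2436 × -0.5447) = 0.8757
Fraction lost = 1 − 0.8757 = 0.1243

12%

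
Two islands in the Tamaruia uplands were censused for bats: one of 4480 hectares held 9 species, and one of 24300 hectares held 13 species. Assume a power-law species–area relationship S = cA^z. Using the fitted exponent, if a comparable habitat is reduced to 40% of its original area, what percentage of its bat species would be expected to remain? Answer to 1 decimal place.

81.9%

z = ln(13/9) / ln(24300/4480) = 0.3677 / 1.6909 = 0.2175
S_new/S_old = (A_new/A_old)^z = 0.4^0.2175 = exp(0.2175 × -0.9163) = 0.8193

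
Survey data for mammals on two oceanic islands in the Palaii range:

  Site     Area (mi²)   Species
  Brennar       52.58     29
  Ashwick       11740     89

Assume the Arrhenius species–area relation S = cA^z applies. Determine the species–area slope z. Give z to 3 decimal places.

Taking logs: ln S = ln c + z ln A, so z = (ln S₂ − ln S₁)/(ln A₂ − ln A₁).
z = ln(89/29) / ln(11740/52.58) = ln(3.069) / ln(223.3) = 1.1213 / 5.4084 = 0.2073

0.207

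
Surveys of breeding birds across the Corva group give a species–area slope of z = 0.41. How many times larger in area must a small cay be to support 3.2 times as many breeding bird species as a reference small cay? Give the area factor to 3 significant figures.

(A₂/A₁)^0.41 = 3.2, so A₂/A₁ = 3.2^(1/0.41) = 3.2^2.439
ln(A₂/A₁) = ln 3.2 / 0.41 = 1.1632 / 0.41 = 2.8370
A₂/A₁ = e^2.8370 ≈ 17.06

17.1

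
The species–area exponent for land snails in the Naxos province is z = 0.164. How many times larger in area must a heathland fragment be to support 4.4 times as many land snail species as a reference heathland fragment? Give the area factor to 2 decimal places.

8384.78

(A₂/A₁)^0.164 = 4.4, so A₂/A₁ = 4.4^(1/0.164) = 4.4^6.098
ln(A₂/A₁) = ln 4.4 / 0.164 = 1.4816 / 0.164 = 9.0342
A₂/A₁ = e^9.0342 ≈ 8385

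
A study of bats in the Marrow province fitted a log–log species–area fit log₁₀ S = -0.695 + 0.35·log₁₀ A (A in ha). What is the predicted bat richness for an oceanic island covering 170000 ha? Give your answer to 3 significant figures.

13.7

S = 0.2018 × 170000^0.35 = 0.2018 × 67.71 ≈ 13.67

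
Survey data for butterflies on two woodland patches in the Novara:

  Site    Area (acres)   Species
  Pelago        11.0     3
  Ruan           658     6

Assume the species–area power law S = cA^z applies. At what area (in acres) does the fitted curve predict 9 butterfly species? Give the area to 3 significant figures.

z = ln(6/3) / ln(658/11) = 0.6931 / 4.0913 = 0.1694
c = 3 / 11^0.1694 = 3 / 1.501 = 1.998
A = (9/1.998)^(1/0.1694) ⇒ ln A = ln(4.504)/0.1694 = 8.8825
A = e^8.8825 ≈ 7205 acres

7200 acres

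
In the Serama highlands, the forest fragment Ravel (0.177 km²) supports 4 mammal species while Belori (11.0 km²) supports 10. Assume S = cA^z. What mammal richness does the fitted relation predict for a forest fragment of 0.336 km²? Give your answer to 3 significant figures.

4.61

z = ln(10/4) / ln(11/0.177) = 0.9163 / 4.1295 = 0.2219
c = 4 / 0.177^0.2219 = 4 / 0.681 = 5.874
S₃ = 5.874 × 0.336^0.2219 = 5.874 × 0.7851 ≈ 4.611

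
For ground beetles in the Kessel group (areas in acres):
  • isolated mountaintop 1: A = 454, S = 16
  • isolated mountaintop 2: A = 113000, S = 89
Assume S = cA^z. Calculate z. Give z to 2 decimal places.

Taking logs: ln S = ln c + z ln A, so z = (ln S₂ − ln S₁)/(ln A₂ − ln A₁).
z = ln(89/16) / ln(113000/454) = ln(5.562) / ln(248.9) = 1.7160 / 5.5170 = 0.3110

0.31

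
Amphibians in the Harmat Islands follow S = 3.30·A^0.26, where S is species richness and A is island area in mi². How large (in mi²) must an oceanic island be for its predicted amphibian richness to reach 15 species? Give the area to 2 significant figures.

15 = 3.3 × A^0.26  ⇒  A^0.26 = 15/3.3 = 4.545
ln A = ln(4.545) / 0.26 = 1.5141 / 0.26 = 5.8236
A = e^5.8236 ≈ 338.2 mi²

340 mi²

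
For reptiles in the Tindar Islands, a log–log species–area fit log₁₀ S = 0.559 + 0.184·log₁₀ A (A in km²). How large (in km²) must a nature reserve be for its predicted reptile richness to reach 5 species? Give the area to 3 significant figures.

5 = 3.622 × A^0.184  ⇒  A^0.184 = 5/3.622 = 1.38
ln A = ln(1.38) / 0.184 = 0.3223 / 0.184 = 1.7516
A = e^1.7516 ≈ 5.764 km²

5.76 km²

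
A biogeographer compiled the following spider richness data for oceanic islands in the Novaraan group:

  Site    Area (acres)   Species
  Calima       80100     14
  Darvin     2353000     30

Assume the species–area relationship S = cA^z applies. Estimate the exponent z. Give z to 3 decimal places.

Taking logs: ln S = ln c + z ln A, so z = (ln S₂ − ln S₁)/(ln A₂ − ln A₁).
z = ln(30/14) / ln(2353000/80100) = ln(2.143) / ln(29.38) = 0.7621 / 3.3802 = 0.2255

0.225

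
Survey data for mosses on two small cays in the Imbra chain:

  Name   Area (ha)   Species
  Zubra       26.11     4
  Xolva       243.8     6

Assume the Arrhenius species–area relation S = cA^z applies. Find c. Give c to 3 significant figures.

2.21

z = ln(S₂/S₁) / ln(A₂/A₁) = ln(6/4) / ln(243.8/26.11) = 0.4055 / 2.2340 = 0.1815
c = S₁ / A₁^z = 4 / 26.11^0.1815 = 4 / 1.808 = 2.213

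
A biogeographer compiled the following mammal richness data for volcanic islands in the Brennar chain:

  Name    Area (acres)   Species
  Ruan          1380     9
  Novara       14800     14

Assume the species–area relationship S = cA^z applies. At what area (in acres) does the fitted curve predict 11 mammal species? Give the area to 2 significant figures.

z = ln(14/9) / ln(14800/1380) = 0.4418 / 2.3725 = 0.1862
c = 9 / 1380^0.1862 = 9 / 3.844 = 2.342
A = (11/2.342)^(1/0.1862) ⇒ ln A = ln(4.698)/0.1862 = 8.3074
A = e^8.3074 ≈ 4054 acres

4100 acres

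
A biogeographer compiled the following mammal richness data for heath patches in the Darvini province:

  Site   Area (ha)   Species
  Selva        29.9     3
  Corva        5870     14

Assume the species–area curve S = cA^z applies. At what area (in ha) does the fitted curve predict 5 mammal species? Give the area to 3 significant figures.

172 ha

z = ln(14/3) / ln(5870/29.9) = 1.5404 / 5.2798 = 0.2918
c = 3 / 29.9^0.2918 = 3 / 2.695 = 1.113
A = (5/1.113)^(1/0.2918) ⇒ ln A = ln(4.492)/0.2918 = 5.1487
A = e^5.1487 ≈ 172.2 ha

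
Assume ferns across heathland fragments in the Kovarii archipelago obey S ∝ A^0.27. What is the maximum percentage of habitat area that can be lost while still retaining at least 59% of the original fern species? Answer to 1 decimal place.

85.8%

Need (A_new/A_old)^0.27 = 0.59, so A_new/A_old = 0.59^(1/0.27) = 0.59^3.704
ln(A_new/A_old) = ln 0.59 / 0.27 = -0.5276 / 0.27 = -1.9542
A_new/A_old = e^-1.9542 ≈ 0.1417
Fraction that can be lost = 1 − 0.1417 = 0.8583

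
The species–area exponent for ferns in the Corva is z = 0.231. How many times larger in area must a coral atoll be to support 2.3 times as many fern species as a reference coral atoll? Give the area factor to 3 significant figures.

36.8

(A₂/A₁)^0.231 = 2.3, so A₂/A₁ = 2.3^(1/0.231) = 2.3^4.329
ln(A₂/A₁) = ln 2.3 / 0.231 = 0.8329 / 0.231 = 3.6057
A₂/A₁ = e^3.6057 ≈ 36.81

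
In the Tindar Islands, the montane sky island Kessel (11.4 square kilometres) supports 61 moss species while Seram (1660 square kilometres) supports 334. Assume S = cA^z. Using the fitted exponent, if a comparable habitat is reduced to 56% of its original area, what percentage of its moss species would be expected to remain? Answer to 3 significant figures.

82.0%

z = ln(334/61) / ln(1660/11.4) = 1.7003 / 4.9810 = 0.3414
S_new/S_old = (A_new/A_old)^z = 0.56^0.3414 = exp(0.3414 × -0.5798) = 0.8204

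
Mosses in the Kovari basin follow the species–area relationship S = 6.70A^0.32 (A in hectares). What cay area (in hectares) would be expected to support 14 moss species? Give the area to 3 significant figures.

10.0 hectares

14 = 6.7 × A^0.32  ⇒  A^0.32 = 14/6.7 = 2.09
ln A = ln(2.09) / 0.32 = 0.7369 / 0.32 = 2.3030
A = e^2.3030 ≈ 10 hectares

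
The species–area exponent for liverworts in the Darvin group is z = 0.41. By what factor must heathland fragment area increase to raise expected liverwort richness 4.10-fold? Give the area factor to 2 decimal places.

(A₂/A₁)^0.41 = 4.1, so A₂/A₁ = 4.1^(1/0.41) = 4.1^2.439
ln(A₂/A₁) = ln 4.1 / 0.41 = 1.4110 / 0.41 = 3.4414
A₂/A₁ = e^3.4414 ≈ 31.23

31.23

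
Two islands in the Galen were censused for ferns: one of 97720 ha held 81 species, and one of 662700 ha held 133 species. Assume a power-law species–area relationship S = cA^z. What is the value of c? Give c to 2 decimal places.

z = ln(S₂/S₁) / ln(A₂/A₁) = ln(133/81) / ln(662700/97720) = 0.4959 / 1.9142 = 0.2591
c = S₁ / A₁^z = 81 / 97720^0.2591 = 81 / 19.62 = 4.128

4.13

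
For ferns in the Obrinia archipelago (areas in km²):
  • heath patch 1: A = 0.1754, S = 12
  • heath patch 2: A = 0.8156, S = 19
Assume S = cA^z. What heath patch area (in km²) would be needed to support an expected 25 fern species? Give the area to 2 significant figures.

z = ln(19/12) / ln(0.8156/0.1754) = 0.4595 / 1.5369 = 0.2990
c = 12 / 0.1754^0.2990 = 12 / 0.5942 = 20.19
A = (25/20.19)^(1/0.2990) ⇒ ln A = ln(1.238)/0.2990 = 0.7140
A = e^0.7140 ≈ 2.042 km²

2.0 km²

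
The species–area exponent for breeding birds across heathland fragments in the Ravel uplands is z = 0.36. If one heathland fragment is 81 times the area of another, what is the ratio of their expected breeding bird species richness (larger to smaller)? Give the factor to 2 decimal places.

S₂/S₁ = (A₂/A₁)^z = 81^0.36
ln(S₂/S₁) = 0.36 × ln 81 = 0.36 × 4.3944 = 1.5820
S₂/S₁ = e^1.5820 ≈ 4.865

4.86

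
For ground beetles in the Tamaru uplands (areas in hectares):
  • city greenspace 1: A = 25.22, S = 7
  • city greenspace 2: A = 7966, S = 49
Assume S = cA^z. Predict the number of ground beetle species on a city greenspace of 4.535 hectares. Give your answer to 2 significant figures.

3.9

z = ln(49/7) / ln(7966/25.22) = 1.9459 / 5.7553 = 0.3381
c = 7 / 25.22^0.3381 = 7 / 2.978 = 2.35
S₃ = 2.35 × 4.535^0.3381 = 2.35 × 1.667 ≈ 3.919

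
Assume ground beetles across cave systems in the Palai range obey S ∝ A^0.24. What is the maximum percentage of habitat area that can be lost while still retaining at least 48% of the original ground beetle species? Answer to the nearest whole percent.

95%

Need (A_new/A_old)^0.24 = 0.48, so A_new/A_old = 0.48^(1/0.24) = 0.48^4.167
ln(A_new/A_old) = ln 0.48 / 0.24 = -0.7340 / 0.24 = -3.0582
A_new/A_old = e^-3.0582 ≈ 0.04697
Fraction that can be lost = 1 − 0.04697 = 0.953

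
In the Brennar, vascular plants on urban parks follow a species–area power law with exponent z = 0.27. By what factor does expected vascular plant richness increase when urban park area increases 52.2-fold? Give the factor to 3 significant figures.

2.91

S₂/S₁ = (A₂/A₁)^z = 52.2^0.27
ln(S₂/S₁) = 0.27 × ln 52.2 = 0.27 × 3.9551 = 1.0679
S₂/S₁ = e^1.0679 ≈ 2.909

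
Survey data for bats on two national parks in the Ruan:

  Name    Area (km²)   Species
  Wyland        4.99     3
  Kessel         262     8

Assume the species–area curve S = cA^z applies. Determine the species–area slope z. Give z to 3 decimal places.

0.248

Taking logs: ln S = ln c + z ln A, so z = (ln S₂ − ln S₁)/(ln A₂ − ln A₁).
z = ln(8/3) / ln(262/4.99) = ln(2.667) / ln(52.51) = 0.9808 / 3.9609 = 0.2476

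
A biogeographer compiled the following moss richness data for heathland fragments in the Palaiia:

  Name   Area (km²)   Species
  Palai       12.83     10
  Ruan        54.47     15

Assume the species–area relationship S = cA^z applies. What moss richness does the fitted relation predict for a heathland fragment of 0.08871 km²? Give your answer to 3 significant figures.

2.48

z = ln(15/10) / ln(54.47/12.83) = 0.4055 / 1.4459 = 0.2804
c = 10 / 12.83^0.2804 = 10 / 2.045 = 4.889
S₃ = 4.889 × 0.08871^0.2804 = 4.889 × 0.507 ≈ 2.479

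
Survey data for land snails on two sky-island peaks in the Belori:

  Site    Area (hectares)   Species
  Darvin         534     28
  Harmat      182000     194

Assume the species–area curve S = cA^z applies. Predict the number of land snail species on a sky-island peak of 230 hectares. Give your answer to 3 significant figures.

z = ln(194/28) / ln(182000/534) = 1.9357 / 5.8314 = 0.3319
c = 28 / 534^0.3319 = 28 / 8.042 = 3.482
S₃ = 3.482 × 230^0.3319 = 3.482 × 6.081 ≈ 21.17

21.2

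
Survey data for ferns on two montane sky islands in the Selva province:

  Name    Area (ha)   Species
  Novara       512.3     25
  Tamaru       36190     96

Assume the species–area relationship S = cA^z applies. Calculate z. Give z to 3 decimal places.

0.316

Taking logs: ln S = ln c + z ln A, so z = (ln S₂ − ln S₁)/(ln A₂ − ln A₁).
z = ln(96/25) / ln(36190/512.3) = ln(3.84) / ln(70.64) = 1.3455 / 4.2576 = 0.3160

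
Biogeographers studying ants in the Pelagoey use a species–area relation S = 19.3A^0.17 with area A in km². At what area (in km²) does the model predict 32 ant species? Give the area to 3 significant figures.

32 = 19.3 × A^0.17  ⇒  A^0.17 = 32/19.3 = 1.658
ln A = ln(1.658) / 0.17 = 0.5056 / 0.17 = 2.9743
A = e^2.9743 ≈ 19.58 km²

19.6 km²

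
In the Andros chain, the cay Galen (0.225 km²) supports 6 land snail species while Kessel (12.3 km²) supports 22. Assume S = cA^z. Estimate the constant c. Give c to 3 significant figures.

z = ln(S₂/S₁) / ln(A₂/A₁) = ln(22/6) / ln(12.3/0.225) = 1.2993 / 4.0013 = 0.3247
c = S₁ / A₁^z = 6 / 0.225^0.3247 = 6 / 0.6161 = 9.739

9.74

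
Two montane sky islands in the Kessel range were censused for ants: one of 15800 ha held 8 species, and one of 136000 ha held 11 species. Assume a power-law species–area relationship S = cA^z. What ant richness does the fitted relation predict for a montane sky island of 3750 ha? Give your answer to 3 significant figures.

z = ln(11/8) / ln(136000/15800) = 0.3185 / 2.1526 = 0.1479
c = 8 / 15800^0.1479 = 8 / 4.18 = 1.914
S₃ = 1.914 × 3750^0.1479 = 1.914 × 3.379 ≈ 6.467

6.47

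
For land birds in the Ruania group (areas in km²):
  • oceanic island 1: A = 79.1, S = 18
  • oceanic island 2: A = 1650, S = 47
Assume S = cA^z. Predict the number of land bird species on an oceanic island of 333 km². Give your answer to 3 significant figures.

z = ln(47/18) / ln(1650/79.1) = 0.9598 / 3.0378 = 0.3159
c = 18 / 79.1^0.3159 = 18 / 3.978 = 4.524
S₃ = 4.524 × 333^0.3159 = 4.524 × 6.265 ≈ 28.35

28.3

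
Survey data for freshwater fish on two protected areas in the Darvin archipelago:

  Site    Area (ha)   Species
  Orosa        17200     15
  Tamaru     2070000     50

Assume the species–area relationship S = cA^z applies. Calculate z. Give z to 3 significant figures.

Taking logs: ln S = ln c + z ln A, so z = (ln S₂ − ln S₁)/(ln A₂ − ln A₁).
z = ln(50/15) / ln(2070000/17200) = ln(3.333) / ln(120.3) = 1.2040 / 4.7904 = 0.2513

0.251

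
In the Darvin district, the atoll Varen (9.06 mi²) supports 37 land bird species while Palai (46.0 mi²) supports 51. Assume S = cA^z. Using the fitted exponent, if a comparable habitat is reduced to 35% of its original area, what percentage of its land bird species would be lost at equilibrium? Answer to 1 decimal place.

z = ln(51/37) / ln(46/9.06) = 0.3209 / 1.6248 = 0.1975
S_new/S_old = (A_new/A_old)^z = 0.35^0.1975 = exp(0.1975 × -1.0498) = 0.8127
Fraction lost = 1 − 0.8127 = 0.1873

18.7%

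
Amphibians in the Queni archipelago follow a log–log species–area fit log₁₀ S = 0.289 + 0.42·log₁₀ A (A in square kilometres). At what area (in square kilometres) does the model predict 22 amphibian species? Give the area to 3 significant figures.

22 = 1.945 × A^0.42  ⇒  A^0.42 = 22/1.945 = 11.31
ln A = ln(11.31) / 0.42 = 2.4256 / 0.42 = 5.7752
A = e^5.7752 ≈ 322.2 square kilometres

322 square kilometres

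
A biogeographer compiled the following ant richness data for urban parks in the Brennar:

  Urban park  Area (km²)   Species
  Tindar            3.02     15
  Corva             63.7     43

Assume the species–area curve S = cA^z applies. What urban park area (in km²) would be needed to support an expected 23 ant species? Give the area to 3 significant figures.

10.4 km²

z = ln(43/15) / ln(63.7/3.02) = 1.0531 / 3.0489 = 0.3454
c = 15 / 3.02^0.3454 = 15 / 1.465 = 10.24
A = (23/10.24)^(1/0.3454) ⇒ ln A = ln(2.246)/0.3454 = 2.3427
A = e^2.3427 ≈ 10.41 km²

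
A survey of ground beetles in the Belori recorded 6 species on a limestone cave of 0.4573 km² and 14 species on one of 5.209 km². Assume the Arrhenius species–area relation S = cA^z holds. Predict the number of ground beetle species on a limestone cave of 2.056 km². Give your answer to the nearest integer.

10

z = ln(14/6) / ln(5.209/0.4573) = 0.8473 / 2.4328 = 0.3483
c = 6 / 0.4573^0.3483 = 6 / 0.7615 = 7.879
S₃ = 7.879 × 2.056^0.3483 = 7.879 × 1.285 ≈ 10.13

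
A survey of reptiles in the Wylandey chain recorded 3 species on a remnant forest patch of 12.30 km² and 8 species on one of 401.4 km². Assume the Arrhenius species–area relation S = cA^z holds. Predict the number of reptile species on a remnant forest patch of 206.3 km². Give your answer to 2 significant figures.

z = ln(8/3) / ln(401.4/12.3) = 0.9808 / 3.4854 = 0.2814
c = 3 / 12.3^0.2814 = 3 / 2.026 = 1.48
S₃ = 1.48 × 206.3^0.2814 = 1.48 × 4.481 ≈ 6.633

6.6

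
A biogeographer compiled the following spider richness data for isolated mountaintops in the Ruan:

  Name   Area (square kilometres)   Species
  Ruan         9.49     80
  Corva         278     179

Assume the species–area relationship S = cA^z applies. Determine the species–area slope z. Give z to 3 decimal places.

0.238

Taking logs: ln S = ln c + z ln A, so z = (ln S₂ − ln S₁)/(ln A₂ − ln A₁).
z = ln(179/80) / ln(278/9.49) = ln(2.237) / ln(29.29) = 0.8054 / 3.3774 = 0.2385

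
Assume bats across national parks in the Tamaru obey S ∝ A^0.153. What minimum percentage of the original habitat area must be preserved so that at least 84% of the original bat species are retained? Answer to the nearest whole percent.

32%

Need (A_new/A_old)^0.153 = 0.84, so A_new/A_old = 0.84^(1/0.153) = 0.84^6.536
ln(A_new/A_old) = ln 0.84 / 0.153 = -0.1744 / 0.153 = -1.1396
A_new/A_old = e^-1.1396 ≈ 0.32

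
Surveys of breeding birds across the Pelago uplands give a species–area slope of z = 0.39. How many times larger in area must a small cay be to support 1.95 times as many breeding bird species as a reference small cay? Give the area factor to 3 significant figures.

(A₂/A₁)^0.39 = 1.95, so A₂/A₁ = 1.95^(1/0.39) = 1.95^2.564
ln(A₂/A₁) = ln 1.95 / 0.39 = 0.6678 / 0.39 = 1.7124
A₂/A₁ = e^1.7124 ≈ 5.542

5.54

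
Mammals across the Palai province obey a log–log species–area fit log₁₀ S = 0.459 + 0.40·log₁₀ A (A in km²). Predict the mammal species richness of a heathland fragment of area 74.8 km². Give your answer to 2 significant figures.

S = 2.877 × 74.8^0.4
ln S = ln 2.877 + 0.4 × ln 74.8 = 1.0569 + 0.4 × 4.3148 = 2.7828
S = e^2.7828 ≈ 16.16

16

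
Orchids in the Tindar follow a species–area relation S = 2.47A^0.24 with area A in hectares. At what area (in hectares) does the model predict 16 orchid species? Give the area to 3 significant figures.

2400 hectares

16 = 2.47 × A^0.24  ⇒  A^0.24 = 16/2.47 = 6.478
ln A = ln(6.478) / 0.24 = 1.8684 / 0.24 = 7.7849
A = e^7.7849 ≈ 2404 hectares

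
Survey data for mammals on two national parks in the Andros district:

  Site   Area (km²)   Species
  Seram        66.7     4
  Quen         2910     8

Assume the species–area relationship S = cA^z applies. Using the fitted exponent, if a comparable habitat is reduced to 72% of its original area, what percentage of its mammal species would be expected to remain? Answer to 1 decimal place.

z = ln(8/4) / ln(2910/66.7) = 0.6931 / 3.7757 = 0.1836
S_new/S_old = (A_new/A_old)^z = 0.72^0.1836 = exp(0.1836 × -0.3285) = 0.9415

94.1%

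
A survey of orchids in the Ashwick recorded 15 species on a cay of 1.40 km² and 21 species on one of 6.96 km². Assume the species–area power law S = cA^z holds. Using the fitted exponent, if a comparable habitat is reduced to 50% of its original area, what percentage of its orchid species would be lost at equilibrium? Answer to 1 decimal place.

13.5%

z = ln(21/15) / ln(6.96/1.4) = 0.3365 / 1.6037 = 0.2098
S_new/S_old = (A_new/A_old)^z = 0.5^0.2098 = exp(0.2098 × -0.6931) = 0.8647
Fraction lost = 1 − 0.8647 = 0.1353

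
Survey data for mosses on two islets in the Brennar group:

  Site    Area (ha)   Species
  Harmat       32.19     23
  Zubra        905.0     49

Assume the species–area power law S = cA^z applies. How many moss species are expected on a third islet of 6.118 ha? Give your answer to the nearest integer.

16

z = ln(49/23) / ln(905/32.19) = 0.7563 / 3.3363 = 0.2267
c = 23 / 32.19^0.2267 = 23 / 2.197 = 10.47
S₃ = 10.47 × 6.118^0.2267 = 10.47 × 1.508 ≈ 15.79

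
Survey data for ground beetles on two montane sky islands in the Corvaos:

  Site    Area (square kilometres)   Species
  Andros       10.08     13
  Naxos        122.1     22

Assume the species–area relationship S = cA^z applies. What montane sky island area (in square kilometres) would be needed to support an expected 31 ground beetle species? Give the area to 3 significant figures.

z = ln(22/13) / ln(122.1/10.08) = 0.5261 / 2.4943 = 0.2109
c = 13 / 10.08^0.2109 = 13 / 1.628 = 7.985
A = (31/7.985)^(1/0.2109) ⇒ ln A = ln(3.882)/0.2109 = 6.4308
A = e^6.4308 ≈ 620.7 square kilometres

621 square kilometres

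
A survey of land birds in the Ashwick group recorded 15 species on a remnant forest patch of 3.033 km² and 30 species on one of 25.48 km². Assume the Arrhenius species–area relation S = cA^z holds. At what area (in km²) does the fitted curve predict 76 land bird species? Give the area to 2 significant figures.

440 km²

z = ln(30/15) / ln(25.48/3.033) = 0.6931 / 2.1283 = 0.3257
c = 15 / 3.033^0.3257 = 15 / 1.435 = 10.45
A = (76/10.45)^(1/0.3257) ⇒ ln A = ln(7.272)/0.3257 = 6.0921
A = e^6.0921 ≈ 442.3 km²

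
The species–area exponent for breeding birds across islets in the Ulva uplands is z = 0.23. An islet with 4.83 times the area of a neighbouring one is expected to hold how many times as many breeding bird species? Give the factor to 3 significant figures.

S₂/S₁ = (A₂/A₁)^z = 4.83^0.23
ln(S₂/S₁) = 0.23 × ln 4.83 = 0.23 × 1.5748 = 0.3622
S₂/S₁ = e^0.3622 ≈ 1.437

1.44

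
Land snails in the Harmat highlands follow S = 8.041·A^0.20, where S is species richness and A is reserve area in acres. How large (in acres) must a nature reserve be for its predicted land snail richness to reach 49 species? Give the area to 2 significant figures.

49 = 8.041 × A^0.2  ⇒  A^0.2 = 49/8.041 = 6.094
ln A = ln(6.094) / 0.2 = 1.8073 / 0.2 = 9.0363
A = e^9.0363 ≈ 8403 acres

8400 acres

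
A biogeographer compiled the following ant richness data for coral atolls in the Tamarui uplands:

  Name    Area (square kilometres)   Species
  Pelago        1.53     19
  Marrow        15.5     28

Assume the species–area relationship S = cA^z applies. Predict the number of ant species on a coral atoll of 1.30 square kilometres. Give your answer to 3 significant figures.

z = ln(28/19) / ln(15.5/1.53) = 0.3878 / 2.3156 = 0.1675
c = 19 / 1.53^0.1675 = 19 / 1.074 = 17.69
S₃ = 17.69 × 1.3^0.1675 = 17.69 × 1.045 ≈ 18.49

18.5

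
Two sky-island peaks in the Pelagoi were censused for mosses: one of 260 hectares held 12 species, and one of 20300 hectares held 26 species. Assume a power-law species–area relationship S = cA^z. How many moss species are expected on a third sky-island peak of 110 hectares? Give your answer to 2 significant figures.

10

z = ln(26/12) / ln(20300/260) = 0.7732 / 4.3577 = 0.1774
c = 12 / 260^0.1774 = 12 / 2.682 = 4.474
S₃ = 4.474 × 110^0.1774 = 4.474 × 2.303 ≈ 10.3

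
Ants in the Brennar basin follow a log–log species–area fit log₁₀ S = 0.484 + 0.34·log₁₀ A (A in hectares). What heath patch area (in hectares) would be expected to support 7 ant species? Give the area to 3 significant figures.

11.5 hectares

7 = 3.048 × A^0.34  ⇒  A^0.34 = 7/3.048 = 2.297
ln A = ln(2.297) / 0.34 = 0.8315 / 0.34 = 2.4455
A = e^2.4455 ≈ 11.54 hectares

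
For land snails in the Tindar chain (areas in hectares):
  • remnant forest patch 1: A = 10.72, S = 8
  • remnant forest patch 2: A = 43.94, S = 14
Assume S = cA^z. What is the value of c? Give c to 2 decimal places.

z = ln(S₂/S₁) / ln(A₂/A₁) = ln(14/8) / ln(43.94/10.72) = 0.5596 / 1.4107 = 0.3967
c = S₁ / A₁^z = 8 / 10.72^0.3967 = 8 / 2.563 = 3.122

3.12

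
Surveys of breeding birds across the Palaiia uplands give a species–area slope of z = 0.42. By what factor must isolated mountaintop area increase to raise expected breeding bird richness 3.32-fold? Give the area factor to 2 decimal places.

(A₂/A₁)^0.42 = 3.32, so A₂/A₁ = 3.32^(1/0.42) = 3.32^2.381
ln(A₂/A₁) = ln 3.32 / 0.42 = 1.2000 / 0.42 = 2.8571
A₂/A₁ = e^2.8571 ≈ 17.41

17.41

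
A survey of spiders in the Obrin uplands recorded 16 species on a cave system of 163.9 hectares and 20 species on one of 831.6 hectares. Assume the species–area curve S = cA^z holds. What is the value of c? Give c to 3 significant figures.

z = ln(S₂/S₁) / ln(A₂/A₁) = ln(20/16) / ln(831.6/163.9) = 0.2231 / 1.6241 = 0.1374
c = S₁ / A₁^z = 16 / 163.9^0.1374 = 16 / 2.015 = 7.94

7.94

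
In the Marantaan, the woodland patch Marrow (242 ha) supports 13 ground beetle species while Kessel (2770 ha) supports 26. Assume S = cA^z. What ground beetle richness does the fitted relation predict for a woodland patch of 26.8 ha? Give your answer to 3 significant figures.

6.95

z = ln(26/13) / ln(2770/242) = 0.6931 / 2.4377 = 0.2843
c = 13 / 242^0.2843 = 13 / 4.763 = 2.73
S₃ = 2.73 × 26.8^0.2843 = 2.73 × 2.547 ≈ 6.953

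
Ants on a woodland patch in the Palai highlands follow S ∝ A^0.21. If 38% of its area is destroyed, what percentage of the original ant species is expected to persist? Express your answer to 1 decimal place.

90.4%

S_new/S_old = (A_new/A_old)^z = 0.62^0.21
= exp(0.21 × ln 0.62) = exp(0.21 × -0.4780) = exp(-0.1004) ≈ 0.9045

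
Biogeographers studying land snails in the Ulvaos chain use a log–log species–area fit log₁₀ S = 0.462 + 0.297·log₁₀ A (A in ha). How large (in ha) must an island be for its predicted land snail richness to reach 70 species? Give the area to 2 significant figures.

70 = 2.897 × A^0.297  ⇒  A^0.297 = 70/2.897 = 24.16
ln A = ln(24.16) / 0.297 = 3.1847 / 0.297 = 10.7229
A = e^10.7229 ≈ 45383 ha

45000 ha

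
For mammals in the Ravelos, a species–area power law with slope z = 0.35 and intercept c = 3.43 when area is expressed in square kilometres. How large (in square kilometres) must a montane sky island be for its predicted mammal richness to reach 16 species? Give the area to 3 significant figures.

81.5 square kilometres

16 = 3.43 × A^0.35  ⇒  A^0.35 = 16/3.43 = 4.665
ln A = ln(4.665) / 0.35 = 1.5400 / 0.35 = 4.4001
A = e^4.4001 ≈ 81.46 square kilometres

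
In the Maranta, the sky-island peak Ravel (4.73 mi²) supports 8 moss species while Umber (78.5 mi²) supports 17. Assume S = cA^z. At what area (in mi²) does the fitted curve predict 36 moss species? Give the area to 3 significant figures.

z = ln(17/8) / ln(78.5/4.73) = 0.7538 / 2.8092 = 0.2683
c = 8 / 4.73^0.2683 = 8 / 1.517 = 5.272
A = (36/5.272)^(1/0.2683) ⇒ ln A = ln(6.828)/0.2683 = 7.1594
A = e^7.1594 ≈ 1286 mi²

1290 mi²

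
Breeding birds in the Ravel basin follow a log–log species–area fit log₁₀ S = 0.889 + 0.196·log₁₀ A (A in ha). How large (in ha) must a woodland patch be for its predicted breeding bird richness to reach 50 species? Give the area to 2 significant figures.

50 = 7.745 × A^0.196  ⇒  A^0.196 = 50/7.745 = 6.456
ln A = ln(6.456) / 0.196 = 1.8650 / 0.196 = 9.5154
A = e^9.5154 ≈ 13568 ha

14000 ha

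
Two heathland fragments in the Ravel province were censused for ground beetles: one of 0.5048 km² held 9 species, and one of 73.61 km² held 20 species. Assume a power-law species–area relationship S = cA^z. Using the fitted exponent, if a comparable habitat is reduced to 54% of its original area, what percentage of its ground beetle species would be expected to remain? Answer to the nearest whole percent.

z = ln(20/9) / ln(73.61/0.5048) = 0.7985 / 4.9824 = 0.1603
S_new/S_old = (A_new/A_old)^z = 0.54^0.1603 = exp(0.1603 × -0.6162) = 0.906

91%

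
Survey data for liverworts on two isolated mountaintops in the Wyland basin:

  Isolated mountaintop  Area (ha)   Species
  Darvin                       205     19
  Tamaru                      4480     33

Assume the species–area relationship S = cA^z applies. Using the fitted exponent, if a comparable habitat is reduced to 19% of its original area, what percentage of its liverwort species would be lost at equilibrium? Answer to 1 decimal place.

z = ln(33/19) / ln(4480/205) = 0.5521 / 3.0844 = 0.1790
S_new/S_old = (A_new/A_old)^z = 0.19^0.1790 = exp(0.1790 × -1.6607) = 0.7429
Fraction lost = 1 − 0.7429 = 0.2571

25.7%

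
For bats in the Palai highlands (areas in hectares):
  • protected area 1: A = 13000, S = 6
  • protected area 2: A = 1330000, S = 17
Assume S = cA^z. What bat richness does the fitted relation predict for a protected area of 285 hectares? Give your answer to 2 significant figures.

2.5

z = ln(17/6) / ln(1330000/13000) = 1.0415 / 4.6280 = 0.2250
c = 6 / 13000^0.2250 = 6 / 8.429 = 0.7118
S₃ = 0.7118 × 285^0.2250 = 0.7118 × 3.568 ≈ 2.54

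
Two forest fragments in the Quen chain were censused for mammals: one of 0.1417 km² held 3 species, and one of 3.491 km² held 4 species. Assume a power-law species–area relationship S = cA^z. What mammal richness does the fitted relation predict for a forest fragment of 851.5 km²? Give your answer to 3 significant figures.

6.55

z = ln(4/3) / ln(3.491/0.1417) = 0.2877 / 3.2042 = 0.0898
c = 3 / 0.1417^0.0898 = 3 / 0.8391 = 3.575
S₃ = 3.575 × 851.5^0.0898 = 3.575 × 1.833 ≈ 6.552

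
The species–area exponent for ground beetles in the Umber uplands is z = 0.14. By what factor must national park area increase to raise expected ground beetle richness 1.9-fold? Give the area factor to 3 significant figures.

98.0

(A₂/A₁)^0.14 = 1.9, so A₂/A₁ = 1.9^(1/0.14) = 1.9^7.143
ln(A₂/A₁) = ln 1.9 / 0.14 = 0.6419 / 0.14 = 4.5847
A₂/A₁ = e^4.5847 ≈ 97.97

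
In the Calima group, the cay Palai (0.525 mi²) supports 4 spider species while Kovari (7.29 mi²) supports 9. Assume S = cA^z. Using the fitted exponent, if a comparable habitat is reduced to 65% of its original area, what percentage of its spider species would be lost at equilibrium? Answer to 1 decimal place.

12.4%

z = ln(9/4) / ln(7.29/0.525) = 0.8109 / 2.6309 = 0.3082
S_new/S_old = (A_new/A_old)^z = 0.65^0.3082 = exp(0.3082 × -0.4308) = 0.8757
Fraction lost = 1 − 0.8757 = 0.1243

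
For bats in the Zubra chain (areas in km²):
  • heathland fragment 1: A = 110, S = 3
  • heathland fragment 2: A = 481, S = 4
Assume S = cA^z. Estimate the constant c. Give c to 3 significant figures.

z = ln(S₂/S₁) / ln(A₂/A₁) = ln(4/3) / ln(481/110) = 0.2877 / 1.4754 = 0.1950
c = S₁ / A₁^z = 3 / 110^0.1950 = 3 / 2.501 = 1.2

1.20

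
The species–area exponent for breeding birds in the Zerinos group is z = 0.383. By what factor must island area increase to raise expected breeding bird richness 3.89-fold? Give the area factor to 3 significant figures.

34.7

(A₂/A₁)^0.383 = 3.89, so A₂/A₁ = 3.89^(1/0.383) = 3.89^2.611
ln(A₂/A₁) = ln 3.89 / 0.383 = 1.3584 / 0.383 = 3.5468
A₂/A₁ = e^3.5468 ≈ 34.7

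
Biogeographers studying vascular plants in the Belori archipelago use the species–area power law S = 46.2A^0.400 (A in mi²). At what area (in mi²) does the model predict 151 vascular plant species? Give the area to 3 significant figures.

151 = 46.2 × A^0.4  ⇒  A^0.4 = 151/46.2 = 3.268
ln A = ln(3.268) / 0.4 = 1.1843 / 0.4 = 2.9608
A = e^2.9608 ≈ 19.31 mi²

19.3 mi²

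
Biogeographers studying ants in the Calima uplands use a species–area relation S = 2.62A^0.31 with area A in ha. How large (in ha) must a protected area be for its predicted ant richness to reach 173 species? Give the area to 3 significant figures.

173 = 2.62 × A^0.31  ⇒  A^0.31 = 173/2.62 = 66.03
ln A = ln(66.03) / 0.31 = 4.1901 / 0.31 = 13.5165
A = e^13.5165 ≈ 741557 ha

742000 ha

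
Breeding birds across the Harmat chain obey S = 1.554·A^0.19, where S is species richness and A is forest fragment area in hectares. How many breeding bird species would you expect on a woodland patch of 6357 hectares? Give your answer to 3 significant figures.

8.20

S = 1.554 × 6357^0.19
ln S = ln 1.554 + 0.19 × ln 6357 = 0.4408 + 0.19 × 8.7573 = 2.1047
S = e^2.1047 ≈ 8.205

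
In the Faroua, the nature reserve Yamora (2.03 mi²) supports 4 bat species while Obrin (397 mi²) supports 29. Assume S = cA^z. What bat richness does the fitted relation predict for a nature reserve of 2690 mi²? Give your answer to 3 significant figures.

59.5

z = ln(29/4) / ln(397/2.03) = 1.9810 / 5.2759 = 0.3755
c = 4 / 2.03^0.3755 = 4 / 1.305 = 3.066
S₃ = 3.066 × 2690^0.3755 = 3.066 × 19.4 ≈ 59.49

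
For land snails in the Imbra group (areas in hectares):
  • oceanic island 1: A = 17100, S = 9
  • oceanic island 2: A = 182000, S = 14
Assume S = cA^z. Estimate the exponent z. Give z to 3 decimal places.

0.187

Taking logs: ln S = ln c + z ln A, so z = (ln S₂ − ln S₁)/(ln A₂ − ln A₁).
z = ln(14/9) / ln(182000/17100) = ln(1.556) / ln(10.64) = 0.4418 / 2.3649 = 0.1868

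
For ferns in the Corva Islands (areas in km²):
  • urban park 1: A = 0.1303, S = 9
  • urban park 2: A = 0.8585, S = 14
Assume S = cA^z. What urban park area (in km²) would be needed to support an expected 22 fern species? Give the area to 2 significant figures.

z = ln(14/9) / ln(0.8585/0.1303) = 0.4418 / 1.8853 = 0.2344
c = 9 / 0.1303^0.2344 = 9 / 0.6203 = 14.51
A = (22/14.51)^(1/0.2344) ⇒ ln A = ln(1.516)/0.2344 = 1.7761
A = e^1.7761 ≈ 5.907 km²

5.9 km²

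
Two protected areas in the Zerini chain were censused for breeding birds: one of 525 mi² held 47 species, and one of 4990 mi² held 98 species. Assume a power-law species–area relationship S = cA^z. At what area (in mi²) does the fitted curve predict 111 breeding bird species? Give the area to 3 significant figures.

z = ln(98/47) / ln(4990/525) = 0.7348 / 2.2518 = 0.3263
c = 47 / 525^0.3263 = 47 / 7.721 = 6.087
A = (111/6.087)^(1/0.3263) ⇒ ln A = ln(18.23)/0.3263 = 8.8969
A = e^8.8969 ≈ 7309 mi²

7310 mi²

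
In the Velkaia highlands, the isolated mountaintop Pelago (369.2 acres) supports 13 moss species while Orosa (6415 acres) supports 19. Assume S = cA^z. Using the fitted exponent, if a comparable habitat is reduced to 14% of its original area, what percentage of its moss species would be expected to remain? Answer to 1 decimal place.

z = ln(19/13) / ln(6415/369.2) = 0.3795 / 2.8551 = 0.1329
S_new/S_old = (A_new/A_old)^z = 0.14^0.1329 = exp(0.1329 × -1.9661) = 0.77

77.0%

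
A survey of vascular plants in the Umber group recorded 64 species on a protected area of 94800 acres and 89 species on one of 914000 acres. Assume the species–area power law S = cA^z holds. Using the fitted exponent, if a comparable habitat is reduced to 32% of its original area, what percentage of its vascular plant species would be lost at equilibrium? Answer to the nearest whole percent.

15%

z = ln(89/64) / ln(914000/94800) = 0.3298 / 2.2661 = 0.1455
S_new/S_old = (A_new/A_old)^z = 0.32^0.1455 = exp(0.1455 × -1.1394) = 0.8472
Fraction lost = 1 − 0.8472 = 0.1528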